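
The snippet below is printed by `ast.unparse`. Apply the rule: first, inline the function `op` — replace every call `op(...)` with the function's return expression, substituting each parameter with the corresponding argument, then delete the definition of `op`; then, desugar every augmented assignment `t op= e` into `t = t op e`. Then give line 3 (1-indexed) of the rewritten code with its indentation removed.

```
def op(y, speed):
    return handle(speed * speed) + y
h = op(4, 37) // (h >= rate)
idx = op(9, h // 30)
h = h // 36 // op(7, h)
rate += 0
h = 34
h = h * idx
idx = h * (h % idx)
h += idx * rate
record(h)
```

h = h // 36 // (handle(h * h) + 7)

Transformed code:
h = (handle(37 * 37) + 4) // (h >= rate)
idx = handle(h // 30 * (h // 30)) + 9
h = h // 36 // (handle(h * h) + 7)
rate = rate + 0
h = 34
h = h * idx
idx = h * (h % idx)
h = h + idx * rate
record(h)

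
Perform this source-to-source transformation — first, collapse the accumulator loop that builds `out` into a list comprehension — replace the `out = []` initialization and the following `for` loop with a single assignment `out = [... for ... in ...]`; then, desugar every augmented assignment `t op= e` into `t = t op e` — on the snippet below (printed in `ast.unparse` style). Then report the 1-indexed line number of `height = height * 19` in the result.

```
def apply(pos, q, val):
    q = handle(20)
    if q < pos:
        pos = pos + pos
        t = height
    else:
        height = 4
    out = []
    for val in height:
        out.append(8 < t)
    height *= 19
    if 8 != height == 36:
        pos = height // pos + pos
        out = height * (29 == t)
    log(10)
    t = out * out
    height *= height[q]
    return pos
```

Transformed code:
def apply(pos, q, val):
    q = handle(20)
    if q < pos:
        pos = pos + pos
        t = height
    else:
        height = 4
    out = [8 < t for val in height]
    height = height * 19
    if 8 != height == 36:
        pos = height // pos + pos
        out = height * (29 == t)
    log(10)
    t = out * out
    height = height * height[q]
    return pos

9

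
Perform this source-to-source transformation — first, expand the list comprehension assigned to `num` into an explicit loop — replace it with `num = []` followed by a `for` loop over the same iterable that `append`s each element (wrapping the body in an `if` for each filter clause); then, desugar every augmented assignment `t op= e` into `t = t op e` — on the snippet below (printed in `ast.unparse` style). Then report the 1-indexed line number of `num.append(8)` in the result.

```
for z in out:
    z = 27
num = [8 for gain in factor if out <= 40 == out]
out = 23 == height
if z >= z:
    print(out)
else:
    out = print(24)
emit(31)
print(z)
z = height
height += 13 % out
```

6

Transformed code:
for z in out:
    z = 27
num = []
for gain in factor:
    if out <= 40 == out:
        num.append(8)
out = 23 == height
if z >= z:
    print(out)
else:
    out = print(24)
emit(31)
print(z)
z = height
height = height + 13 % out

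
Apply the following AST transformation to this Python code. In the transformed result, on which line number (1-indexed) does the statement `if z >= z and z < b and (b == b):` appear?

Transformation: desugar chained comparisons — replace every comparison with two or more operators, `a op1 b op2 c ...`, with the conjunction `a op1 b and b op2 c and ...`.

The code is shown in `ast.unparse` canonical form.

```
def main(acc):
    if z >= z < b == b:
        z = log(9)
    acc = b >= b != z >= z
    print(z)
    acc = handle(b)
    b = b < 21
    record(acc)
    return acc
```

Transformed code:
def main(acc):
    if z >= z and z < b and (b == b):
        z = log(9)
    acc = b >= b and b != z and (z >= z)
    print(z)
    acc = handle(b)
    b = b < 21
    record(acc)
    return acc

2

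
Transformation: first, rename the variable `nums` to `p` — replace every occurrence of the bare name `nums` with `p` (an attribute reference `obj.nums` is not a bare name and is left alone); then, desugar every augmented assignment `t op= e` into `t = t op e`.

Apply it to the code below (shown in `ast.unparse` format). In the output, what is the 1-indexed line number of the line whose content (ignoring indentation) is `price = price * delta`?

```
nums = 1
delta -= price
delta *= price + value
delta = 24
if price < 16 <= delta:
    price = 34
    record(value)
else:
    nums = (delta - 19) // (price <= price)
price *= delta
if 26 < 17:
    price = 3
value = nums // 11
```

Transformed code:
p = 1
delta = delta - price
delta = delta * (price + value)
delta = 24
if price < 16 <= delta:
    price = 34
    record(value)
else:
    p = (delta - 19) // (price <= price)
price = price * delta
if 26 < 17:
    price = 3
value = p // 11

10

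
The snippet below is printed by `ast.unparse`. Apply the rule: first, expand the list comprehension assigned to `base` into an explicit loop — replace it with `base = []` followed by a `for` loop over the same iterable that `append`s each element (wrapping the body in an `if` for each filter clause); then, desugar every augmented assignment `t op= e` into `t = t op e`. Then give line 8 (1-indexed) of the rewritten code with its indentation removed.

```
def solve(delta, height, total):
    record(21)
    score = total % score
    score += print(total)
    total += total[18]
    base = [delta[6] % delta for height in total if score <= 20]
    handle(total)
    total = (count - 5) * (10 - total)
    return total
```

if score <= 20:

Transformed code:
def solve(delta, height, total):
    record(21)
    score = total % score
    score = score + print(total)
    total = total + total[18]
    base = []
    for height in total:
        if score <= 20:
            base.append(delta[6] % delta)
    handle(total)
    total = (count - 5) * (10 - total)
    return total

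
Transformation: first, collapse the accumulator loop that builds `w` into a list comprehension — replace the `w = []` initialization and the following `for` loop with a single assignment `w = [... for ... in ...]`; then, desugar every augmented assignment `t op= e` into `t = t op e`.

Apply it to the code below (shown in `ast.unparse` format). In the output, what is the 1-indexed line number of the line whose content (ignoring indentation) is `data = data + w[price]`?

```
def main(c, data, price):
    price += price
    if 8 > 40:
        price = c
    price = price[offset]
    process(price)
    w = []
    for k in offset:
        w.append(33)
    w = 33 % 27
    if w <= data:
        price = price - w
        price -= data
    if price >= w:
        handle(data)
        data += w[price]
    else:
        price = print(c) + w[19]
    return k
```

Transformed code:
def main(c, data, price):
    price = price + price
    if 8 > 40:
        price = c
    price = price[offset]
    process(price)
    w = [33 for k in offset]
    w = 33 % 27
    if w <= data:
        price = price - w
        price = price - data
    if price >= w:
        handle(data)
        data = data + w[price]
    else:
        price = print(c) + w[19]
    return k

14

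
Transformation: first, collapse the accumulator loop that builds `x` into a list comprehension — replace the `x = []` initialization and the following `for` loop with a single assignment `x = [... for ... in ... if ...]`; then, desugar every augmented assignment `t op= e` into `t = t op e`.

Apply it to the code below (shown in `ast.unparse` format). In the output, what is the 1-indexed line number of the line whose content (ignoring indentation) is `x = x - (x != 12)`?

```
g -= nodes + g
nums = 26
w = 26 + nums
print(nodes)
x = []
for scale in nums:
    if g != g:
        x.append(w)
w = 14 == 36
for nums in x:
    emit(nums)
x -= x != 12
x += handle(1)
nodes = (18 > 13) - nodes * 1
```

9

Transformed code:
g = g - (nodes + g)
nums = 26
w = 26 + nums
print(nodes)
x = [w for scale in nums if g != g]
w = 14 == 36
for nums in x:
    emit(nums)
x = x - (x != 12)
x = x + handle(1)
nodes = (18 > 13) - nodes * 1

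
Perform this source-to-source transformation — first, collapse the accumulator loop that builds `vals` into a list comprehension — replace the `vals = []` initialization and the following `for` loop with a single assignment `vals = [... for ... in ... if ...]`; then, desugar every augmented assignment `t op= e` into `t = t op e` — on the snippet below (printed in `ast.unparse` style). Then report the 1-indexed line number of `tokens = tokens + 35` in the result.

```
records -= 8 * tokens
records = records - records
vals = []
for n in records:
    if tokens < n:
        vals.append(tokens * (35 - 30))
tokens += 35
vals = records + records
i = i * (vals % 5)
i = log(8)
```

Transformed code:
records = records - 8 * tokens
records = records - records
vals = [tokens * (35 - 30) for n in records if tokens < n]
tokens = tokens + 35
vals = records + records
i = i * (vals % 5)
i = log(8)

4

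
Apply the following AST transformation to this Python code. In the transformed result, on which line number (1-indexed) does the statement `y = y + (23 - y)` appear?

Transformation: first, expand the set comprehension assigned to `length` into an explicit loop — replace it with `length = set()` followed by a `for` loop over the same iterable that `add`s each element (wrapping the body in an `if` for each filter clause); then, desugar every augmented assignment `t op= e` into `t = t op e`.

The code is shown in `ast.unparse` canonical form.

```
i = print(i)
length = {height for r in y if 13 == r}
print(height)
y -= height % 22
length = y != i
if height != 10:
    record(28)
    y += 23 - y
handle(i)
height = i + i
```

Transformed code:
i = print(i)
length = set()
for r in y:
    if 13 == r:
        length.add(height)
print(height)
y = y - height % 22
length = y != i
if height != 10:
    record(28)
    y = y + (23 - y)
handle(i)
height = i + i

11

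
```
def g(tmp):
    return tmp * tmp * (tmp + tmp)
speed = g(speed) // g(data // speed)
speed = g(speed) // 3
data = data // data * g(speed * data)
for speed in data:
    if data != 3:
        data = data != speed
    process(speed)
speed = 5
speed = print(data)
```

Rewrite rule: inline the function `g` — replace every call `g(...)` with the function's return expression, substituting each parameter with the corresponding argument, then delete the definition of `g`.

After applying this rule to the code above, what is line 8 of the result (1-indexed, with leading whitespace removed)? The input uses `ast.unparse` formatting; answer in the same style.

speed = 5

Transformed code:
speed = speed * speed * (speed + speed) // (data // speed * (data // speed) * (data // speed + data // speed))
speed = speed * speed * (speed + speed) // 3
data = data // data * (speed * data * (speed * data) * (speed * data + speed * data))
for speed in data:
    if data != 3:
        data = data != speed
    process(speed)
speed = 5
speed = print(data)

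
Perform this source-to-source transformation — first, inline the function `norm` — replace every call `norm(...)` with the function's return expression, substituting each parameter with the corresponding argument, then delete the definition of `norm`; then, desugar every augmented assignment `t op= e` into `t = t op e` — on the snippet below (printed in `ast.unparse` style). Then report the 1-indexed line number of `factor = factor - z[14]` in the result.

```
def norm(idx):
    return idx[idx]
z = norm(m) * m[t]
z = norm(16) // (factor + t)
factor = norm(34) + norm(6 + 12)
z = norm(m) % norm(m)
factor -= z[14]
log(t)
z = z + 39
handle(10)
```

Transformed code:
z = m[m] * m[t]
z = 16[16] // (factor + t)
factor = 34[34] + (6 + 12)[6 + 12]
z = m[m] % m[m]
factor = factor - z[14]
log(t)
z = z + 39
handle(10)

5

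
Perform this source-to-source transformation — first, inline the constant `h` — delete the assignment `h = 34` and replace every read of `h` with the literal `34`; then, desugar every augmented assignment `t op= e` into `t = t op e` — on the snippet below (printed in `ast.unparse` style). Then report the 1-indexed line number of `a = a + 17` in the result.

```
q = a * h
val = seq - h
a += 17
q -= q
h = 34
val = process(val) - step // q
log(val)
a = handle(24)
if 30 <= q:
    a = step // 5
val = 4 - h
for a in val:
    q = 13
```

3

Transformed code:
q = a * 34
val = seq - 34
a = a + 17
q = q - q
val = process(val) - step // q
log(val)
a = handle(24)
if 30 <= q:
    a = step // 5
val = 4 - 34
for a in val:
    q = 13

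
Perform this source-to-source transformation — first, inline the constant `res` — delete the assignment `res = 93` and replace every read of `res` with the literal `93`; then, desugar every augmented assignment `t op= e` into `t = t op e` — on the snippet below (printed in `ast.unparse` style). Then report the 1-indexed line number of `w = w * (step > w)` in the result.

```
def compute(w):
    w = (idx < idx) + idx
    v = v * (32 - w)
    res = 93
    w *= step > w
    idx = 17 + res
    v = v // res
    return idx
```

Transformed code:
def compute(w):
    w = (idx < idx) + idx
    v = v * (32 - w)
    w = w * (step > w)
    idx = 17 + 93
    v = v // 93
    return idx

4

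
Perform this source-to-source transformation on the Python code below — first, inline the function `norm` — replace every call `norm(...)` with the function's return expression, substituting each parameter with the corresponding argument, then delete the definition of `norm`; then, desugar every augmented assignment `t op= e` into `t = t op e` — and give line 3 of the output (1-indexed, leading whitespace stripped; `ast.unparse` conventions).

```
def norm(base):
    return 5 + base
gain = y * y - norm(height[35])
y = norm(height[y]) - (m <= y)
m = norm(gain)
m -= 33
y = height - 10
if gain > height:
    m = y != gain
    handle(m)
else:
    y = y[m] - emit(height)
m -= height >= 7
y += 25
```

m = 5 + gain

Transformed code:
gain = y * y - (5 + height[35])
y = 5 + height[y] - (m <= y)
m = 5 + gain
m = m - 33
y = height - 10
if gain > height:
    m = y != gain
    handle(m)
else:
    y = y[m] - emit(height)
m = m - (height >= 7)
y = y + 25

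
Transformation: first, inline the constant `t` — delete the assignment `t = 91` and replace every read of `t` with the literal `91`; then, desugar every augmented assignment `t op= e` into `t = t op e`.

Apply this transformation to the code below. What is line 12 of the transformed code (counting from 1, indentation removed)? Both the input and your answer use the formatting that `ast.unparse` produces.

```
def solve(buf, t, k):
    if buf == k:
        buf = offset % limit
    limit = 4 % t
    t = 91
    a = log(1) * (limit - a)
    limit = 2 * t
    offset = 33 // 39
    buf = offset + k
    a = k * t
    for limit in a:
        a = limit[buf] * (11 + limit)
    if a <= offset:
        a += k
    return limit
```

Transformed code:
def solve(buf, t, k):
    if buf == k:
        buf = offset % limit
    limit = 4 % 91
    a = log(1) * (limit - a)
    limit = 2 * 91
    offset = 33 // 39
    buf = offset + k
    a = k * 91
    for limit in a:
        a = limit[buf] * (11 + limit)
    if a <= offset:
        a = a + k
    return limit

if a <= offset:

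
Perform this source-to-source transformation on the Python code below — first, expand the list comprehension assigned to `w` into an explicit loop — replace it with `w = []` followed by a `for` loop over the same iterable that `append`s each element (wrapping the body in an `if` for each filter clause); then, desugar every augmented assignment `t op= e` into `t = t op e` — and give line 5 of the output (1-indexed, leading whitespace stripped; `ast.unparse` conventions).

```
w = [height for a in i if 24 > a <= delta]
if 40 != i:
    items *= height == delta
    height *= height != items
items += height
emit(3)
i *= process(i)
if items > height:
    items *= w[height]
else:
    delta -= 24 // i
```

Transformed code:
w = []
for a in i:
    if 24 > a <= delta:
        w.append(height)
if 40 != i:
    items = items * (height == delta)
    height = height * (height != items)
items = items + height
emit(3)
i = i * process(i)
if items > height:
    items = items * w[height]
else:
    delta = delta - 24 // i

if 40 != i:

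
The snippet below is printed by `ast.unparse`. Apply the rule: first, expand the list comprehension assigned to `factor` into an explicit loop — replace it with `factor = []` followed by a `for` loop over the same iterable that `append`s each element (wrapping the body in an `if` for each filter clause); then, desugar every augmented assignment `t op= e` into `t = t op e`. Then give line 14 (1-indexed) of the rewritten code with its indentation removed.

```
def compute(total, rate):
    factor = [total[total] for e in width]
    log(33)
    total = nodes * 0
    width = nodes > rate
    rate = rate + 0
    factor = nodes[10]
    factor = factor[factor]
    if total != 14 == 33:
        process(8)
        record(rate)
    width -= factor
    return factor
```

width = width - factor

Transformed code:
def compute(total, rate):
    factor = []
    for e in width:
        factor.append(total[total])
    log(33)
    total = nodes * 0
    width = nodes > rate
    rate = rate + 0
    factor = nodes[10]
    factor = factor[factor]
    if total != 14 == 33:
        process(8)
        record(rate)
    width = width - factor
    return factor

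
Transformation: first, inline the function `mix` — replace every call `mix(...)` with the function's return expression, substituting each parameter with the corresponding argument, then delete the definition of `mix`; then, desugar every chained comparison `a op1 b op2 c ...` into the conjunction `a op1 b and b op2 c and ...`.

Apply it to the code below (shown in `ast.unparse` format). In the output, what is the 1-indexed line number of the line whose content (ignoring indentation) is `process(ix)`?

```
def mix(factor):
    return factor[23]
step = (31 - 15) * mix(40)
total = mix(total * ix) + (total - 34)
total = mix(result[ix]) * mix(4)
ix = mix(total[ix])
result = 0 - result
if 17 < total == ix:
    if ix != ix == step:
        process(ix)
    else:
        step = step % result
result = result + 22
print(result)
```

Transformed code:
step = (31 - 15) * 40[23]
total = (total * ix)[23] + (total - 34)
total = result[ix][23] * 4[23]
ix = total[ix][23]
result = 0 - result
if 17 < total and total == ix:
    if ix != ix and ix == step:
        process(ix)
    else:
        step = step % result
result = result + 22
print(result)

8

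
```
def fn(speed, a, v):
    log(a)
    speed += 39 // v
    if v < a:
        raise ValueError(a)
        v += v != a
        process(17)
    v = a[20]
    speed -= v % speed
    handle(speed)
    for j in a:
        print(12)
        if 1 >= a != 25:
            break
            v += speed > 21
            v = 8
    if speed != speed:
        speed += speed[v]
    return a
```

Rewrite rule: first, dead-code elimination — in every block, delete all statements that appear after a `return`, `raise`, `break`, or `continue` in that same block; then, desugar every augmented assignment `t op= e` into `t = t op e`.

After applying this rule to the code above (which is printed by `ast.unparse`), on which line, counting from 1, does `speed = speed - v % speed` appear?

7

Transformed code:
def fn(speed, a, v):
    log(a)
    speed = speed + 39 // v
    if v < a:
        raise ValueError(a)
    v = a[20]
    speed = speed - v % speed
    handle(speed)
    for j in a:
        print(12)
        if 1 >= a != 25:
            break
    if speed != speed:
        speed = speed + speed[v]
    return a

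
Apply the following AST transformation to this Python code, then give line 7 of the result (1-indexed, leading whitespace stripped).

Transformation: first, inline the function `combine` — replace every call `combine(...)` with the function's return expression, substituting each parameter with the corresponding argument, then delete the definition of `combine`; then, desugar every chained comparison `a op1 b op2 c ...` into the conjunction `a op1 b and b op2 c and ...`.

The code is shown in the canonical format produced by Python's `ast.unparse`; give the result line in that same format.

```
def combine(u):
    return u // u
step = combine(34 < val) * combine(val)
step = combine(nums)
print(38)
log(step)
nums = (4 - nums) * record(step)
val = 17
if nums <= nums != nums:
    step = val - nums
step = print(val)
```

Transformed code:
step = (34 < val) // (34 < val) * (val // val)
step = nums // nums
print(38)
log(step)
nums = (4 - nums) * record(step)
val = 17
if nums <= nums and nums != nums:
    step = val - nums
step = print(val)

if nums <= nums and nums != nums:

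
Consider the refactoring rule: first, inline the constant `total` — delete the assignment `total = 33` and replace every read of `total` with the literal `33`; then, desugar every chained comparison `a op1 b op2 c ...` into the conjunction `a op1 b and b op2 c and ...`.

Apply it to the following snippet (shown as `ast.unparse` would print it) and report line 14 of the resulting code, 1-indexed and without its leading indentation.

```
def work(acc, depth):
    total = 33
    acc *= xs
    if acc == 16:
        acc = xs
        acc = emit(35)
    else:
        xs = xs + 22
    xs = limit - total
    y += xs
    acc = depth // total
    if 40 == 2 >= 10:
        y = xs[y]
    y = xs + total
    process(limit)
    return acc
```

process(limit)

Transformed code:
def work(acc, depth):
    acc *= xs
    if acc == 16:
        acc = xs
        acc = emit(35)
    else:
        xs = xs + 22
    xs = limit - 33
    y += xs
    acc = depth // 33
    if 40 == 2 and 2 >= 10:
        y = xs[y]
    y = xs + 33
    process(limit)
    return acc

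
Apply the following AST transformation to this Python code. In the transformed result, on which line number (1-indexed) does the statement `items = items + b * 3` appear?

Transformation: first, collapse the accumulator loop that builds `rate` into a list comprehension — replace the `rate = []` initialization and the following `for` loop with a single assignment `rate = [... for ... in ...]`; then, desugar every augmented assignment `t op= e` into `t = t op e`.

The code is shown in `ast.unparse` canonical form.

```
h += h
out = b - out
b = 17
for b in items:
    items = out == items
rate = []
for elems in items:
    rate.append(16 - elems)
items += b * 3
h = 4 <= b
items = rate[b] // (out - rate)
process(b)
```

7

Transformed code:
h = h + h
out = b - out
b = 17
for b in items:
    items = out == items
rate = [16 - elems for elems in items]
items = items + b * 3
h = 4 <= b
items = rate[b] // (out - rate)
process(b)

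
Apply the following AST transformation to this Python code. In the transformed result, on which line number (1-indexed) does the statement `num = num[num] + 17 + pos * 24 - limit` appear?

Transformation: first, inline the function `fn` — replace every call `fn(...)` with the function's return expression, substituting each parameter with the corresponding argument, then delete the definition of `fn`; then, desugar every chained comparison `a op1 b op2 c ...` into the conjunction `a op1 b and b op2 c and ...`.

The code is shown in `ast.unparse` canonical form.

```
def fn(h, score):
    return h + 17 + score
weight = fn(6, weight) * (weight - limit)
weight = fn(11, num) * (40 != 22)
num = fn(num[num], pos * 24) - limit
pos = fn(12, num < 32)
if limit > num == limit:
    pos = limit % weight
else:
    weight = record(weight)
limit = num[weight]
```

3

Transformed code:
weight = (6 + 17 + weight) * (weight - limit)
weight = (11 + 17 + num) * (40 != 22)
num = num[num] + 17 + pos * 24 - limit
pos = 12 + 17 + (num < 32)
if limit > num and num == limit:
    pos = limit % weight
else:
    weight = record(weight)
limit = num[weight]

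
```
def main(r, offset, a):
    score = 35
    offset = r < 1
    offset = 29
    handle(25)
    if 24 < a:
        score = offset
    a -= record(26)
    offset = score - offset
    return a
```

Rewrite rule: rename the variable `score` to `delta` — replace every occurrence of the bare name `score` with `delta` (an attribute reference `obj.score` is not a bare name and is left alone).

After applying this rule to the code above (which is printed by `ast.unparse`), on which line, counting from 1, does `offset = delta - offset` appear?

Transformed code:
def main(r, offset, a):
    delta = 35
    offset = r < 1
    offset = 29
    handle(25)
    if 24 < a:
        delta = offset
    a -= record(26)
    offset = delta - offset
    return a

9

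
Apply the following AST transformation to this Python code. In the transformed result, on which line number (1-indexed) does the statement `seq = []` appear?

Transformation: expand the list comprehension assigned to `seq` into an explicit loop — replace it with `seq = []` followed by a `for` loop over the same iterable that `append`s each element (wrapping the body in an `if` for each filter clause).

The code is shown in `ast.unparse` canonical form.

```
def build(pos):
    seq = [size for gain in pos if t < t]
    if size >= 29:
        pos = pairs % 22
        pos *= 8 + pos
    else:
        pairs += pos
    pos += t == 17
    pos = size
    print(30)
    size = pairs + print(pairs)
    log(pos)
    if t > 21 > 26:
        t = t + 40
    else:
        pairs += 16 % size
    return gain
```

2

Transformed code:
def build(pos):
    seq = []
    for gain in pos:
        if t < t:
            seq.append(size)
    if size >= 29:
        pos = pairs % 22
        pos *= 8 + pos
    else:
        pairs += pos
    pos += t == 17
    pos = size
    print(30)
    size = pairs + print(pairs)
    log(pos)
    if t > 21 > 26:
        t = t + 40
    else:
        pairs += 16 % size
    return gain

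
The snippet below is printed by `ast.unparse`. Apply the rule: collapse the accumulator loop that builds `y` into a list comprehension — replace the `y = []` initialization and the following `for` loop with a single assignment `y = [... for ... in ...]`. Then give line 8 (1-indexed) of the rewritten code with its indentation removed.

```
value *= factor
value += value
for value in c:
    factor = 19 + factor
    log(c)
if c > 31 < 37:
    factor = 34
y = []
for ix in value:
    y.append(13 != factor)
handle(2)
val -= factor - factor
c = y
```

y = [13 != factor for ix in value]

Transformed code:
value *= factor
value += value
for value in c:
    factor = 19 + factor
    log(c)
if c > 31 < 37:
    factor = 34
y = [13 != factor for ix in value]
handle(2)
val -= factor - factor
c = y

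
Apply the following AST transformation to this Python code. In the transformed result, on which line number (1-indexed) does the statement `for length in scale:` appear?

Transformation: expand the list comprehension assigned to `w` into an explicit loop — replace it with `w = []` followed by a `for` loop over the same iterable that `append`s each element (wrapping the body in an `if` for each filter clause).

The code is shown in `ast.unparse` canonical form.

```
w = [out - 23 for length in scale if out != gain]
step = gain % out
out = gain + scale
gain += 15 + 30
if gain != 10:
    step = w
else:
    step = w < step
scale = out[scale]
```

2

Transformed code:
w = []
for length in scale:
    if out != gain:
        w.append(out - 23)
step = gain % out
out = gain + scale
gain += 15 + 30
if gain != 10:
    step = w
else:
    step = w < step
scale = out[scale]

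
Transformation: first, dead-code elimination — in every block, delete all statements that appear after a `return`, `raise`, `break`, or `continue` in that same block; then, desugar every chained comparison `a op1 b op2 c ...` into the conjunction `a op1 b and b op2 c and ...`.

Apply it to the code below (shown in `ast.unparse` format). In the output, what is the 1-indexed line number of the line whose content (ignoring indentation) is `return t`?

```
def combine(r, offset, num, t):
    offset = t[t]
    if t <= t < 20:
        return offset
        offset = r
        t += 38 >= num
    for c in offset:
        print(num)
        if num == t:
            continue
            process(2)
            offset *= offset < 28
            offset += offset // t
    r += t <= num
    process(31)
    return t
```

Transformed code:
def combine(r, offset, num, t):
    offset = t[t]
    if t <= t and t < 20:
        return offset
    for c in offset:
        print(num)
        if num == t:
            continue
    r += t <= num
    process(31)
    return t

11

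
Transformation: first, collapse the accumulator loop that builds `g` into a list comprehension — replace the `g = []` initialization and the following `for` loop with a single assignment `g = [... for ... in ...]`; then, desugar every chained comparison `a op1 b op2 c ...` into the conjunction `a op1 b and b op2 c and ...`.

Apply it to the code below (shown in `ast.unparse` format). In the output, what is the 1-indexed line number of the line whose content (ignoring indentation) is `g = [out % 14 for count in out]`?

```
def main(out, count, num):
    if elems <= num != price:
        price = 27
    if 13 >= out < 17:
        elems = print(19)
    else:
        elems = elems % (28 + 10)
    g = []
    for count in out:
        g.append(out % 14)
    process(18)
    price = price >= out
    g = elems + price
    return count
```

Transformed code:
def main(out, count, num):
    if elems <= num and num != price:
        price = 27
    if 13 >= out and out < 17:
        elems = print(19)
    else:
        elems = elems % (28 + 10)
    g = [out % 14 for count in out]
    process(18)
    price = price >= out
    g = elems + price
    return count

8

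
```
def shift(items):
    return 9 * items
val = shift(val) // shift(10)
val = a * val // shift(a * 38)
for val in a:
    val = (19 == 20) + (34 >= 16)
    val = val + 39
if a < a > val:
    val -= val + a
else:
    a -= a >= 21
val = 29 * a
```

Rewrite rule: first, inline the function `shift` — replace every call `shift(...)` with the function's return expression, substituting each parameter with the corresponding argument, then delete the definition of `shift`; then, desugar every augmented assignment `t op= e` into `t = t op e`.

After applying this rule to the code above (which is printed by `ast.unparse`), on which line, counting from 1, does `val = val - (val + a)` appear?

7

Transformed code:
val = 9 * val // (9 * 10)
val = a * val // (9 * (a * 38))
for val in a:
    val = (19 == 20) + (34 >= 16)
    val = val + 39
if a < a > val:
    val = val - (val + a)
else:
    a = a - (a >= 21)
val = 29 * a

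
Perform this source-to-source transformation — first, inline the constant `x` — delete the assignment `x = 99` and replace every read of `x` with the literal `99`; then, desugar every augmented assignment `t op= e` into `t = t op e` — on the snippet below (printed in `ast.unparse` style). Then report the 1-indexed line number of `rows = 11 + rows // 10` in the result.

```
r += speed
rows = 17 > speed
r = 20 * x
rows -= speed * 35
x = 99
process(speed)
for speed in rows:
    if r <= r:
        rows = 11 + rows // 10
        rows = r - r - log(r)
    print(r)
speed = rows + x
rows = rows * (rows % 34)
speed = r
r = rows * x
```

8

Transformed code:
r = r + speed
rows = 17 > speed
r = 20 * 99
rows = rows - speed * 35
process(speed)
for speed in rows:
    if r <= r:
        rows = 11 + rows // 10
        rows = r - r - log(r)
    print(r)
speed = rows + 99
rows = rows * (rows % 34)
speed = r
r = rows * 99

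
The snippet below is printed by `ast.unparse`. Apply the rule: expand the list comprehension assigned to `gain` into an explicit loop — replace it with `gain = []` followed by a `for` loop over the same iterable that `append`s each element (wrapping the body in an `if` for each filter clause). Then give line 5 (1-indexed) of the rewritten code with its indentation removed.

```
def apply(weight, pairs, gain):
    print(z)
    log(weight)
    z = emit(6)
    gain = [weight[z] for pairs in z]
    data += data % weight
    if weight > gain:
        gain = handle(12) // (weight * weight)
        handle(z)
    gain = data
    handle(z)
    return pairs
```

gain = []

Transformed code:
def apply(weight, pairs, gain):
    print(z)
    log(weight)
    z = emit(6)
    gain = []
    for pairs in z:
        gain.append(weight[z])
    data += data % weight
    if weight > gain:
        gain = handle(12) // (weight * weight)
        handle(z)
    gain = data
    handle(z)
    return pairs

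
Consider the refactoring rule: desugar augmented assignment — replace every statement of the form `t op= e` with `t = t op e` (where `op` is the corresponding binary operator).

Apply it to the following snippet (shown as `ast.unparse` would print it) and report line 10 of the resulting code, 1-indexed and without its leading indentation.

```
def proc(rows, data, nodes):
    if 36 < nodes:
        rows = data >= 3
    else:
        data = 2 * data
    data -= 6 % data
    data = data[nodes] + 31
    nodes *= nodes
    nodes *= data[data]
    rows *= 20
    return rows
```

rows = rows * 20

Transformed code:
def proc(rows, data, nodes):
    if 36 < nodes:
        rows = data >= 3
    else:
        data = 2 * data
    data = data - 6 % data
    data = data[nodes] + 31
    nodes = nodes * nodes
    nodes = nodes * data[data]
    rows = rows * 20
    return rows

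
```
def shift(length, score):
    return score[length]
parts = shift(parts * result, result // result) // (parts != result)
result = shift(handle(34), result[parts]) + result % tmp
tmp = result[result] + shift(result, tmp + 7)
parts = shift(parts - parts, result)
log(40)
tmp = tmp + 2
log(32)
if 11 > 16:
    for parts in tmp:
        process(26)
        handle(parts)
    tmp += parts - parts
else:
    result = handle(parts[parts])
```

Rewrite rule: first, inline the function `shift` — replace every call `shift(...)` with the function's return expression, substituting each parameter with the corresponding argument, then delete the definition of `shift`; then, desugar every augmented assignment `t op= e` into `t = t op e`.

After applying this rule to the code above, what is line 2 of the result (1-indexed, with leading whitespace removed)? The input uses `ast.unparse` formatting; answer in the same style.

result = result[parts][handle(34)] + result % tmp

Transformed code:
parts = (result // result)[parts * result] // (parts != result)
result = result[parts][handle(34)] + result % tmp
tmp = result[result] + (tmp + 7)[result]
parts = result[parts - parts]
log(40)
tmp = tmp + 2
log(32)
if 11 > 16:
    for parts in tmp:
        process(26)
        handle(parts)
    tmp = tmp + (parts - parts)
else:
    result = handle(parts[parts])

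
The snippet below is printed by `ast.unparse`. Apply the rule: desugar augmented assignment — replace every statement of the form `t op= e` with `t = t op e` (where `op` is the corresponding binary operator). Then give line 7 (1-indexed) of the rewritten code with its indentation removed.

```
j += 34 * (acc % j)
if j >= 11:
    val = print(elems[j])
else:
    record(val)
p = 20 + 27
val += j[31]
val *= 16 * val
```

Transformed code:
j = j + 34 * (acc % j)
if j >= 11:
    val = print(elems[j])
else:
    record(val)
p = 20 + 27
val = val + j[31]
val = val * (16 * val)

val = val + j[31]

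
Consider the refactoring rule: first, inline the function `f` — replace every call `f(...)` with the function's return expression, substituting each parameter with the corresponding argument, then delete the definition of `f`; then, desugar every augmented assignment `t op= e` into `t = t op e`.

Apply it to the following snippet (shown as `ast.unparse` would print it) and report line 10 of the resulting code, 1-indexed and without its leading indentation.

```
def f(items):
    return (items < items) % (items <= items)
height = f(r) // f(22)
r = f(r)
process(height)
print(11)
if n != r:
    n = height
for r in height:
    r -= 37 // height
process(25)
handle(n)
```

handle(n)

Transformed code:
height = (r < r) % (r <= r) // ((22 < 22) % (22 <= 22))
r = (r < r) % (r <= r)
process(height)
print(11)
if n != r:
    n = height
for r in height:
    r = r - 37 // height
process(25)
handle(n)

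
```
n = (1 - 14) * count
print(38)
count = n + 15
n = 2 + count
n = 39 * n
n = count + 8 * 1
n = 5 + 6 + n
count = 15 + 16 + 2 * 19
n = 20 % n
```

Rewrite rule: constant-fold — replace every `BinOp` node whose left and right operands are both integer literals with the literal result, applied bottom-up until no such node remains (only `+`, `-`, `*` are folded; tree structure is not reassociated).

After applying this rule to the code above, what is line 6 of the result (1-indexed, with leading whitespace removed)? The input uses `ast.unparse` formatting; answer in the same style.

Transformed code:
n = -13 * count
print(38)
count = n + 15
n = 2 + count
n = 39 * n
n = count + 8
n = 11 + n
count = 69
n = 20 % n

n = count + 8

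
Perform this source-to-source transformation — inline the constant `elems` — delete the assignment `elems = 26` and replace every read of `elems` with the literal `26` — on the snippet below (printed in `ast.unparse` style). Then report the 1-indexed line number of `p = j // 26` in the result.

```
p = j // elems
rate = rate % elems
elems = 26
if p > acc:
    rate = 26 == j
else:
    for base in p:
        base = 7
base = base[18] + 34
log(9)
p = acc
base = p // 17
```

1

Transformed code:
p = j // 26
rate = rate % 26
if p > acc:
    rate = 26 == j
else:
    for base in p:
        base = 7
base = base[18] + 34
log(9)
p = acc
base = p // 17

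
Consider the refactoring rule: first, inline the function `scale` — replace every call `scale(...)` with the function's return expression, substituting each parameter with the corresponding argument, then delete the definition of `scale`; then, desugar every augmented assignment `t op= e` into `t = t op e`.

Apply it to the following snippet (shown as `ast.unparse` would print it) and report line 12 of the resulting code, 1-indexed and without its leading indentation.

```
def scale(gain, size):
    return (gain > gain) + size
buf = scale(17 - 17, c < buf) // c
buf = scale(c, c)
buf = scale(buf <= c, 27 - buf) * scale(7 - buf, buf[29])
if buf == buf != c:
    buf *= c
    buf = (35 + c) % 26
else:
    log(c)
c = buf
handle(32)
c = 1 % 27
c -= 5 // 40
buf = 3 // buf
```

Transformed code:
buf = ((17 - 17 > 17 - 17) + (c < buf)) // c
buf = (c > c) + c
buf = (((buf <= c) > (buf <= c)) + (27 - buf)) * ((7 - buf > 7 - buf) + buf[29])
if buf == buf != c:
    buf = buf * c
    buf = (35 + c) % 26
else:
    log(c)
c = buf
handle(32)
c = 1 % 27
c = c - 5 // 40
buf = 3 // buf

c = c - 5 // 40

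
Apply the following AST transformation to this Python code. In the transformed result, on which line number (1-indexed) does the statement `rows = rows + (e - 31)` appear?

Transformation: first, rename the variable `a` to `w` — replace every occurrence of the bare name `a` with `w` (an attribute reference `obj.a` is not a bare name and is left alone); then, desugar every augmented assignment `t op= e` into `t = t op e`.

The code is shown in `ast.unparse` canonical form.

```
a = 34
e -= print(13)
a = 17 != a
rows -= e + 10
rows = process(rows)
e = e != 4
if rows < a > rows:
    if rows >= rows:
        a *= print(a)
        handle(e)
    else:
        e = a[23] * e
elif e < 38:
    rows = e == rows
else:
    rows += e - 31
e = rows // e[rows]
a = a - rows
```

Transformed code:
w = 34
e = e - print(13)
w = 17 != w
rows = rows - (e + 10)
rows = process(rows)
e = e != 4
if rows < w > rows:
    if rows >= rows:
        w = w * print(w)
        handle(e)
    else:
        e = w[23] * e
elif e < 38:
    rows = e == rows
else:
    rows = rows + (e - 31)
e = rows // e[rows]
w = w - rows

16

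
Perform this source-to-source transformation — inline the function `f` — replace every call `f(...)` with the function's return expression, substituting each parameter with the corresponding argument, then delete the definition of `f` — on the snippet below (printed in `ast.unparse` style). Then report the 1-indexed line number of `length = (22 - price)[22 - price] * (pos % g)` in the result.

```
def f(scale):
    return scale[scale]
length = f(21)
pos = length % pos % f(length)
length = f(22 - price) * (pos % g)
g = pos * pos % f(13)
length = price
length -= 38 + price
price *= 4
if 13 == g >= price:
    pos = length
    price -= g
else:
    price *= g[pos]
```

Transformed code:
length = 21[21]
pos = length % pos % length[length]
length = (22 - price)[22 - price] * (pos % g)
g = pos * pos % 13[13]
length = price
length -= 38 + price
price *= 4
if 13 == g >= price:
    pos = length
    price -= g
else:
    price *= g[pos]

3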